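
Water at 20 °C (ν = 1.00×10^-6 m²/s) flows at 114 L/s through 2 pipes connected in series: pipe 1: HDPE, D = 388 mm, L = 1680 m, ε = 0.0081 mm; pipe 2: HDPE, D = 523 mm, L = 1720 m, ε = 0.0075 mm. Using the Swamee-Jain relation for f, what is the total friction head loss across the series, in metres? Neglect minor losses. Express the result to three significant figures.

Pipe 1: V = 0.9642 m/s, Re = 3.74×10^5, ε/D = 2.09×10^-5, f = 0.01407, h_1 = f(L/D)V²/2g = 2.887 m
Pipe 2: V = 0.5307 m/s, Re = 2.78×10^5, ε/D = 1.43×10^-5, f = 0.01475, h_2 = f(L/D)V²/2g = 0.6960 m
Series → Q common, losses add: H = Σh = 3.583 m

H ≈ 3.58 m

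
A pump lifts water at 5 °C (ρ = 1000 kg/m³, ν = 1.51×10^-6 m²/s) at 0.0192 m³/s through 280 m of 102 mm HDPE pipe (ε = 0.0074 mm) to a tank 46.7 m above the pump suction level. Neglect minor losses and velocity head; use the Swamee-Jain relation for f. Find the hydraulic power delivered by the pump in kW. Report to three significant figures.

V = 4Q/(πD²) = 2.350 m/s; Re = 1.59×10^5; ε/D = 7.25×10^-5; f = 0.01682
h_f = f(L/D)V²/2g = 12.99 m
Total head H = z + h_f = 46.7 + 12.99 = 59.69 m
P_hyd = ρgQH = 1000·9.81·0.0192·59.69 = 11.24 kW

P_hyd ≈ 11.2 kW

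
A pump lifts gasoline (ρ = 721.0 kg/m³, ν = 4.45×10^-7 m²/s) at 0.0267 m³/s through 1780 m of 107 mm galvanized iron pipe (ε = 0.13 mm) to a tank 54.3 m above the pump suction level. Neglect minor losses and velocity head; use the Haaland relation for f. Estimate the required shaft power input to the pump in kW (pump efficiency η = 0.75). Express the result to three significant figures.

V = 4Q/(πD²) = 2.969 m/s; Re = 7.14×10^5; ε/D = 0.00121; f = 0.02096
h_f = f(L/D)V²/2g = 156.7 m
Total head H = z + h_f = 54.3 + 156.7 = 211.0 m
P_hyd = ρgQH = 721.0·9.81·0.0267·211.0 = 39.85 kW
P_shaft = P_hyd/η = 39.85/0.75 = 53.13 kW

P_shaft ≈ 53.1 kW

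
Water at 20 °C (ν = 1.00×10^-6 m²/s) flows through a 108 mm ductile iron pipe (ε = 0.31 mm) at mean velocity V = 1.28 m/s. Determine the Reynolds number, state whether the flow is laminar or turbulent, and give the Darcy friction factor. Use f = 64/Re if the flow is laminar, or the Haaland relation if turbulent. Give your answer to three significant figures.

Re = VD/ν = 1.280·0.108/1.00×10^-6 = 1.38×10^5
Re > 4000 → turbulent; ε/D = 0.00287
Haaland: f = 0.02678

Re ≈ 1.38×10^5; turbulent; f ≈ 0.0268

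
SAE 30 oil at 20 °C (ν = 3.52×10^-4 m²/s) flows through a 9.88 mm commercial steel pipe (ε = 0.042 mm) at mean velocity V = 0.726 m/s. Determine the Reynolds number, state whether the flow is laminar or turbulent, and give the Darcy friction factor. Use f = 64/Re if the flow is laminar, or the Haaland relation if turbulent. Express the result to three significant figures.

Re ≈ 20.4; laminar; f = 64/Re ≈ 3.14

Re = VD/ν = 0.7260·0.00988/3.52×10^-4 = 20.4
Re < 2300 → laminar → f = 64/Re = 3.141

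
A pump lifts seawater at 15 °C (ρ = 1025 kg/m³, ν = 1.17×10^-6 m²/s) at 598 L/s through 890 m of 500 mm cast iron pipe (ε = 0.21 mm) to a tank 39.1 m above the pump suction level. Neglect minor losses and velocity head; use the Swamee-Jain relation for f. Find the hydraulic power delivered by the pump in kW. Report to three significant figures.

V = 4Q/(πD²) = 3.046 m/s; Re = 1.30×10^6; ε/D = 4.20×10^-4; f = 0.01660
h_f = f(L/D)V²/2g = 13.97 m
Total head H = z + h_f = 39.1 + 13.97 = 53.07 m
P_hyd = ρgQH = 1025·9.81·0.598·53.07 = 319.1 kW

P_hyd ≈ 319 kW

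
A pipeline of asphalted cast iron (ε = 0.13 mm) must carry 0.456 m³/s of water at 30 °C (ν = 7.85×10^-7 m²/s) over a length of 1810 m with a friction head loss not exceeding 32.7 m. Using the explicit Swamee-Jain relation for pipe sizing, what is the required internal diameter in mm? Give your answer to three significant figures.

D ≈ 437 mm

Swamee-Jain (Type III): D = 0.66·[ε^1.25·(LQ²/(gh_f))^4.75 + ν·Q^9.4·(L/(gh_f))^5.2]^0.04
LQ²/(gh_f) = 1.173; L/(gh_f) = 5.642
Term 1 = ε^1.25·(…)^4.75 = 2.97×10^-5; Term 2 = ν·Q^9.4·(…)^5.2 = 3.95×10^-6
D = 0.66·(2.97×10^-5 + 3.95×10^-6)^0.04 = 0.4371 m = 437 mm
Check: V = 3.04 m/s, Re = 1.69×10^6, f = 0.01544, h_f = 30.1 m ≈ 32.7 m ✓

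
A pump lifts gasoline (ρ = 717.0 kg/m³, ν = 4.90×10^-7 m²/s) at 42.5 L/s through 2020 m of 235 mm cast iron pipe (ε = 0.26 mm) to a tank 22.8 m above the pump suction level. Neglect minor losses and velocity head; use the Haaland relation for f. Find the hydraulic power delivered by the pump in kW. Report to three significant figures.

P_hyd ≈ 9.42 kW

V = 4Q/(πD²) = 0.9799 m/s; Re = 4.70×10^5; ε/D = 0.00111; f = 0.02068
h_f = f(L/D)V²/2g = 8.701 m
Total head H = z + h_f = 22.8 + 8.701 = 31.50 m
P_hyd = ρgQH = 717.0·9.81·0.0425·31.50 = 9.417 kW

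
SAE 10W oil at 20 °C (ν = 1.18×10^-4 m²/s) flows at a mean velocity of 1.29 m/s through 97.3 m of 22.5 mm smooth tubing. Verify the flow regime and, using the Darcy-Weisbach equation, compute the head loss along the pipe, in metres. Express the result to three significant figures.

Re = VD/ν = 1.29·0.02250/1.18×10^-4 = 246 → laminar (Re < 2300)
f = 64/Re = 0.2602
h_f = f(L/D)V²/(2g) = 0.2602·(97.3/0.02250)·1.29²/(2·9.81) = 95.43 m

h_f ≈ 95.4 m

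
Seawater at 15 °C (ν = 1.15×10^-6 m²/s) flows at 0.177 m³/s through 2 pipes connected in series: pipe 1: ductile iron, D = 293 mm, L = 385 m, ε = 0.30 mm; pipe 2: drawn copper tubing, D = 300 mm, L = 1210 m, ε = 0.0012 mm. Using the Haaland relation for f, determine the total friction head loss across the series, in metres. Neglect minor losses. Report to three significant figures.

Pipe 1: V = 2.625 m/s, Re = 6.69×10^5, ε/D = 0.00102, f = 0.02018, h_1 = f(L/D)V²/2g = 9.312 m
Pipe 2: V = 2.504 m/s, Re = 6.53×10^5, ε/D = 4.00×10^-6, f = 0.01251, h_2 = f(L/D)V²/2g = 16.13 m
Series → Q common, losses add: H = Σh = 25.44 m

H ≈ 25.4 m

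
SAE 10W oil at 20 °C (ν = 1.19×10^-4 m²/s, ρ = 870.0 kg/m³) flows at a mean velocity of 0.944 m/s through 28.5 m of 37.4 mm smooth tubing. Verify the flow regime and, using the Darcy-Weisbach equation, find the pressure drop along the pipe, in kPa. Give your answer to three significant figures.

Δp ≈ 63.7 kPa

Re = VD/ν = 0.944·0.03740/1.19×10^-4 = 297 → laminar (Re < 2300)
f = 64/Re = 0.2157
h_f = f(L/D)V²/(2g) = 0.2157·(28.5/0.03740)·0.944²/(2·9.81) = 7.466 m
Δp = ρg·h_f = 870.0·9.81·7.466 = 63.72 kPa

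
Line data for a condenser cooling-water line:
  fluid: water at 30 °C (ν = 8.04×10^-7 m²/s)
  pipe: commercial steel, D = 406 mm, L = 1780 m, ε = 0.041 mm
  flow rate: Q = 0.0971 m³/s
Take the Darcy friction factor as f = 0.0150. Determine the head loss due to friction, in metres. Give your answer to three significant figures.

h_f ≈ 1.89 m

V = 4Q/(πD²) = 4·0.0971/(π·0.406²) = 0.7500 m/s
h_f = f(L/D)V²/(2g) = 0.01500·(1780/0.406)·0.7500²/(2·9.81) = 1.886 m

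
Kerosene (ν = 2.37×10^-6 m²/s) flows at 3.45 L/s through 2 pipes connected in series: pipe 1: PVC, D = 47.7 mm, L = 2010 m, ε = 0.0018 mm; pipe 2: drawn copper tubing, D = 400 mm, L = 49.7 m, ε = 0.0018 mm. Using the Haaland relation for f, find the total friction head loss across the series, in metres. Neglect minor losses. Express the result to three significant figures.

Pipe 1: V = 1.931 m/s, Re = 3.89×10^4, ε/D = 3.77×10^-5, f = 0.02202, h_1 = f(L/D)V²/2g = 176.3 m
Pipe 2: V = 0.02745 m/s, Re = 4630, ε/D = 4.50×10^-6, f = 0.03862, h_2 = f(L/D)V²/2g = 1.843×10^-4 m
Series → Q common, losses add: H = Σh = 176.3 m

H ≈ 176 m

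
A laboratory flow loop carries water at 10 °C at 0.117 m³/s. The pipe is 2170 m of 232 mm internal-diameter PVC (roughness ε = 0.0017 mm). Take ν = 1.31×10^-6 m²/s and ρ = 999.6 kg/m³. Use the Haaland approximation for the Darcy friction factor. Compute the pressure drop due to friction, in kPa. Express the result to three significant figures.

Δp ≈ 472 kPa

V = 4Q/(πD²) = 4·0.117/(π·0.232²) = 2.768 m/s
Re = VD/ν = 2.768·0.232/1.31×10^-6 = 4.90×10^5 → turbulent
ε/D = 0.0017/232 = 7.33×10^-6
Haaland: f = 0.01319
h_f = f(L/D)V²/(2g) = 0.01319·(2170/0.232)·2.768²/(2·9.81) = 48.17 m
Δp = ρg·h_f = 999.6·9.81·48.17 = 472.3 kPa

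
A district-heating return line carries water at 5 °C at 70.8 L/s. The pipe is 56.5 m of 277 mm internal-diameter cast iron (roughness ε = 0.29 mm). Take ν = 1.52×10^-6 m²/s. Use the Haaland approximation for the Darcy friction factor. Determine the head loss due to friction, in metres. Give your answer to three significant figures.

h_f ≈ 0.302 m

V = 4Q/(πD²) = 4·0.0708/(π·0.277²) = 1.175 m/s
Re = VD/ν = 1.175·0.277/1.52×10^-6 = 2.14×10^5 → turbulent
ε/D = 0.29/277 = 0.00105
Haaland: f = 0.02102
h_f = f(L/D)V²/(2g) = 0.02102·(56.5/0.277)·1.175²/(2·9.81) = 0.3017 m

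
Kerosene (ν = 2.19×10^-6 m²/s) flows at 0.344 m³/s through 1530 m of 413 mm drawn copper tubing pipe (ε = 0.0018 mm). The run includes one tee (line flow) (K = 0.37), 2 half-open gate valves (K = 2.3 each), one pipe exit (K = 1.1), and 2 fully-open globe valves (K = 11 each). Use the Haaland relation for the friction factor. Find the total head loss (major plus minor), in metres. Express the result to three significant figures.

H_L ≈ 25.8 m

V = 4Q/(πD²) = 2.568 m/s; V²/2g = 0.3361 m
Re = 4.84×10^5, ε/D = 4.36×10^-6 → f = 0.01318 (Haaland)
Major: h_f = f(L/D)·V²/2g = 0.01318·3705·0.3361 = 16.42 m
Minor: ΣK = 28.1; h_m = ΣK·V²/2g = 9.434 m
Total H_L = 16.42 + 9.434 = 25.85 m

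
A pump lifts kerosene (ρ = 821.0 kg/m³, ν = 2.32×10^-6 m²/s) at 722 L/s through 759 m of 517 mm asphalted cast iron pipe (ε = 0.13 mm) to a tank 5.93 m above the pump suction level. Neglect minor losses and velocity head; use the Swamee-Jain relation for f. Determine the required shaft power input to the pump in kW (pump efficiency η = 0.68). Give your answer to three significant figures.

P_shaft ≈ 168 kW

V = 4Q/(πD²) = 3.439 m/s; Re = 7.66×10^5; ε/D = 2.51×10^-4; f = 0.01552
h_f = f(L/D)V²/2g = 13.74 m
Total head H = z + h_f = 5.93 + 13.74 = 19.67 m
P_hyd = ρgQH = 821.0·9.81·0.722·19.67 = 114.4 kW
P_shaft = P_hyd/η = 114.4/0.68 = 168.2 kW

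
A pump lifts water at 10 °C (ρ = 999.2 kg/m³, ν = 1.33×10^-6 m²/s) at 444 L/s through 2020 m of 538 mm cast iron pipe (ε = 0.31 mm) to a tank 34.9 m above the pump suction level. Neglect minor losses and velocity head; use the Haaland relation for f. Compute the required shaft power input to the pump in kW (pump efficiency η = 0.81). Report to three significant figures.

P_shaft ≈ 257 kW

V = 4Q/(πD²) = 1.953 m/s; Re = 7.90×10^5; ε/D = 5.76×10^-4; f = 0.01778
h_f = f(L/D)V²/2g = 12.98 m
Total head H = z + h_f = 34.9 + 12.98 = 47.88 m
P_hyd = ρgQH = 999.2·9.81·0.444·47.88 = 208.4 kW
P_shaft = P_hyd/η = 208.4/0.81 = 257.2 kW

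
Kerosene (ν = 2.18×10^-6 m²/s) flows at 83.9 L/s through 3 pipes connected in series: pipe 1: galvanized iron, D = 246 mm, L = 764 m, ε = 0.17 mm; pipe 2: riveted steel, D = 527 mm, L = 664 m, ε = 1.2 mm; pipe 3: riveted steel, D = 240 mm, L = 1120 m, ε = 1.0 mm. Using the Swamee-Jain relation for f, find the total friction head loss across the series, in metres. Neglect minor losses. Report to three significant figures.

Pipe 1: V = 1.765 m/s, Re = 1.99×10^5, ε/D = 6.91×10^-4, f = 0.01988, h_1 = f(L/D)V²/2g = 9.806 m
Pipe 2: V = 0.3846 m/s, Re = 9.30×10^4, ε/D = 0.00228, f = 0.02615, h_2 = f(L/D)V²/2g = 0.2484 m
Pipe 3: V = 1.855 m/s, Re = 2.04×10^5, ε/D = 0.00417, f = 0.02946, h_3 = f(L/D)V²/2g = 24.10 m
Series → Q common, losses add: H = Σh = 34.16 m

H ≈ 34.2 m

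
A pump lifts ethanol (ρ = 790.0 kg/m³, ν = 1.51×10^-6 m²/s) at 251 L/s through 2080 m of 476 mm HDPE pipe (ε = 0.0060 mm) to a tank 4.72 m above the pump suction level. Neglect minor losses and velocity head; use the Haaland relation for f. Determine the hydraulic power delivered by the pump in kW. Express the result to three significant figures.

V = 4Q/(πD²) = 1.410 m/s; Re = 4.45×10^5; ε/D = 1.26×10^-5; f = 0.01347
h_f = f(L/D)V²/2g = 5.971 m
Total head H = z + h_f = 4.72 + 5.971 = 10.69 m
P_hyd = ρgQH = 790.0·9.81·0.251·10.69 = 20.80 kW

P_hyd ≈ 20.8 kW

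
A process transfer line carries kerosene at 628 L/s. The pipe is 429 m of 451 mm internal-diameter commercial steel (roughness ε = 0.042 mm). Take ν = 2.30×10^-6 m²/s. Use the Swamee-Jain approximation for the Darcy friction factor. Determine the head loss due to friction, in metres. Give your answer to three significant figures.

h_f ≈ 10.3 m

V = 4Q/(πD²) = 4·0.628/(π·0.451²) = 3.931 m/s
Re = VD/ν = 3.931·0.451/2.30×10^-6 = 7.71×10^5 → turbulent
ε/D = 0.042/451 = 9.31×10^-5
Swamee-Jain: f = 0.01373
h_f = f(L/D)V²/(2g) = 0.01373·(429/0.451)·3.931²/(2·9.81) = 10.29 m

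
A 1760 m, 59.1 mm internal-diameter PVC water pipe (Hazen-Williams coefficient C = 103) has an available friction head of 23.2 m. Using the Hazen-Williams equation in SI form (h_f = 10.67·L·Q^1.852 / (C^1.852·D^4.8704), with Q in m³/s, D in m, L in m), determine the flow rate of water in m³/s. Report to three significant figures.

Q ≈ 0.00163 m³/s

Rearranging: Q = [h_f·C^1.852·D^4.8704 / (10.67·L)]^(1/1.852)
Q = [23.2·103^1.852·0.0591^4.8704 / (10.67·1760)]^0.540 = 0.001630 m³/s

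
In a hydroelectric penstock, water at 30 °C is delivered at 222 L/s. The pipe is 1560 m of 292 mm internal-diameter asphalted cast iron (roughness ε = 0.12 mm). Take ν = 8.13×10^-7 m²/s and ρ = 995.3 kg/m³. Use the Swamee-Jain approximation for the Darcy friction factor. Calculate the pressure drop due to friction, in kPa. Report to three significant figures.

Δp ≈ 484 kPa

V = 4Q/(πD²) = 4·0.222/(π·0.292²) = 3.315 m/s
Re = VD/ν = 3.315·0.292/8.13×10^-7 = 1.19×10^6 → turbulent
ε/D = 0.12/292 = 4.11×10^-4
Swamee-Jain: f = 0.01657
h_f = f(L/D)V²/(2g) = 0.01657·(1560/0.292)·3.315²/(2·9.81) = 49.59 m
Δp = ρg·h_f = 995.3·9.81·49.59 = 484.2 kPa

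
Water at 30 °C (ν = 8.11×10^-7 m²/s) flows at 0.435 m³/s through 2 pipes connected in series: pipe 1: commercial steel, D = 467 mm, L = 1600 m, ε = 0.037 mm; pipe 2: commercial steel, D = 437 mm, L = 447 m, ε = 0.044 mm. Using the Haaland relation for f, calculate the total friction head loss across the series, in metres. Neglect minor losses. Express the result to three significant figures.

H ≈ 19.9 m

Pipe 1: V = 2.540 m/s, Re = 1.46×10^6, ε/D = 7.92×10^-5, f = 0.01261, h_1 = f(L/D)V²/2g = 14.20 m
Pipe 2: V = 2.900 m/s, Re = 1.56×10^6, ε/D = 1.01×10^-4, f = 0.01292, h_2 = f(L/D)V²/2g = 5.668 m
Series → Q common, losses add: H = Σh = 19.87 m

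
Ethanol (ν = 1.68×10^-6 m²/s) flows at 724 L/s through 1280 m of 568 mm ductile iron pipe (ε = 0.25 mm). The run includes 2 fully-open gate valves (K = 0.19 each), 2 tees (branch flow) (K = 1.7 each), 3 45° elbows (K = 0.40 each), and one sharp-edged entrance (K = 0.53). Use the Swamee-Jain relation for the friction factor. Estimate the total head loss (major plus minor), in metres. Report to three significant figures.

V = 4Q/(πD²) = 2.857 m/s; V²/2g = 0.4161 m
Re = 9.66×10^5, ε/D = 4.40×10^-4 → f = 0.01690 (Swamee-Jain)
Major: h_f = f(L/D)·V²/2g = 0.01690·2254·0.4161 = 15.85 m
Minor: ΣK = 5.51; h_m = ΣK·V²/2g = 2.293 m
Total H_L = 15.85 + 2.293 = 18.14 m

H_L ≈ 18.1 m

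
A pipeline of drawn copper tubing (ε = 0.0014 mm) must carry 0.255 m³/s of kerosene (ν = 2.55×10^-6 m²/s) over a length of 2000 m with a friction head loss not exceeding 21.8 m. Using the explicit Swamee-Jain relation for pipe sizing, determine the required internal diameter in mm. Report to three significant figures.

Swamee-Jain (Type III): D = 0.66·[ε^1.25·(LQ²/(gh_f))^4.75 + ν·Q^9.4·(L/(gh_f))^5.2]^0.04
LQ²/(gh_f) = 0.6081; L/(gh_f) = 9.352
Term 1 = ε^1.25·(…)^4.75 = 4.54×10^-9; Term 2 = ν·Q^9.4·(…)^5.2 = 7.53×10^-7
D = 0.66·(4.54×10^-9 + 7.53×10^-7)^0.04 = 0.3756 m = 376 mm
Check: V = 2.30 m/s, Re = 3.39×10^5, f = 0.01410, h_f = 20.3 m ≈ 21.8 m ✓

D ≈ 376 mm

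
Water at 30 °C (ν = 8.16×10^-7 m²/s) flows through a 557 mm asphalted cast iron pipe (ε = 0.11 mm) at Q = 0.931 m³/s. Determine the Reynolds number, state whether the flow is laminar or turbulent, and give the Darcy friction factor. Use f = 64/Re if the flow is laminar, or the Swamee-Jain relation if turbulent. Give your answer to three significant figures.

V = 4Q/(πD²) = 3.821 m/s
Re = VD/ν = 3.821·0.557/8.16×10^-7 = 2.61×10^6
Re > 4000 → turbulent; ε/D = 1.97×10^-4
Swamee-Jain: f = 0.01417

Re ≈ 2.61×10^6; turbulent; f ≈ 0.0142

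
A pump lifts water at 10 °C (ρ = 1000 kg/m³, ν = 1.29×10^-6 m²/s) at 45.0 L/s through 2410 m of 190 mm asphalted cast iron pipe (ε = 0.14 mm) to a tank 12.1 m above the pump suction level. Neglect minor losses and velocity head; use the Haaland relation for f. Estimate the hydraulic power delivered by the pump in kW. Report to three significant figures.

P_hyd ≈ 19.4 kW

V = 4Q/(πD²) = 1.587 m/s; Re = 2.34×10^5; ε/D = 7.37×10^-4; f = 0.01960
h_f = f(L/D)V²/2g = 31.91 m
Total head H = z + h_f = 12.1 + 31.91 = 44.01 m
P_hyd = ρgQH = 1000·9.81·0.0450·44.01 = 19.43 kW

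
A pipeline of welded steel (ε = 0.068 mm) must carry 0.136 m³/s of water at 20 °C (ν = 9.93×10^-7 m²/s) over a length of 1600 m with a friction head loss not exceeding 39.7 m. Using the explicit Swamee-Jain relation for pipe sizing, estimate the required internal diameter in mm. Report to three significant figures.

D ≈ 254 mm

Swamee-Jain (Type III): D = 0.66·[ε^1.25·(LQ²/(gh_f))^4.75 + ν·Q^9.4·(L/(gh_f))^5.2]^0.04
LQ²/(gh_f) = 0.07599; L/(gh_f) = 4.108
Term 1 = ε^1.25·(…)^4.75 = 2.98×10^-11; Term 2 = ν·Q^9.4·(…)^5.2 = 1.10×10^-11
D = 0.66·(2.98×10^-11 + 1.10×10^-11)^0.04 = 0.2535 m = 254 mm
Check: V = 2.69 m/s, Re = 6.88×10^5, f = 0.01578, h_f = 36.8 m ≈ 39.7 m ✓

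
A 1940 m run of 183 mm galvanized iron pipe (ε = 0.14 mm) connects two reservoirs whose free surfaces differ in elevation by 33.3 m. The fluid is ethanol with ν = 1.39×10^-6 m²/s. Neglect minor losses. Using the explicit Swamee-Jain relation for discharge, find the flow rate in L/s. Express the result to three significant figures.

Q ≈ 46.3 L/s

Swamee-Jain (Type II): Q = -0.965·√(gD⁵h_f/L)·ln[ε/(3.7D) + √(3.17ν²L/(gD³h_f))]
√(gD⁵h_f/L) = √(9.81·0.183⁵·33.3/1940) = 0.005879
ε/(3.7D) = 2.07×10^-4; √(3.17ν²L/(gD³h_f)) = 7.70×10^-5
Q = -0.965·0.005879·ln(2.838×10^-4) = 0.04633 m³/s
Check: V = 1.76 m/s, Re = 2.32×10^5, f = 0.02001, h_f = 33.5 m ≈ 33.3 m ✓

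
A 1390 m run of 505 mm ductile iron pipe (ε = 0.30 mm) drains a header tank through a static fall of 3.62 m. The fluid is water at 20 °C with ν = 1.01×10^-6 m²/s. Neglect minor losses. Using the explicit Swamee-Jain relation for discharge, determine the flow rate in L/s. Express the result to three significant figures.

Swamee-Jain (Type II): Q = -0.965·√(gD⁵h_f/L)·ln[ε/(3.7D) + √(3.17ν²L/(gD³h_f))]
√(gD⁵h_f/L) = √(9.81·0.505⁵·3.62/1390) = 0.02897
ε/(3.7D) = 1.61×10^-4; √(3.17ν²L/(gD³h_f)) = 3.13×10^-5
Q = -0.965·0.02897·ln(1.919×10^-4) = 0.2392 m³/s
Check: V = 1.19 m/s, Re = 5.97×10^5, f = 0.01820, h_f = 3.64 m ≈ 3.62 m ✓

Q ≈ 239 L/s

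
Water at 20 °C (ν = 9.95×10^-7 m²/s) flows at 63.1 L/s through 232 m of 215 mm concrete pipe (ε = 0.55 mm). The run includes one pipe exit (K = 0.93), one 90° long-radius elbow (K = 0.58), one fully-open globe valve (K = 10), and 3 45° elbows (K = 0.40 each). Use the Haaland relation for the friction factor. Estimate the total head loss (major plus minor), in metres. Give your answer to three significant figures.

V = 4Q/(πD²) = 1.738 m/s; V²/2g = 0.1540 m
Re = 3.76×10^5, ε/D = 0.00256 → f = 0.02544 (Haaland)
Major: h_f = f(L/D)·V²/2g = 0.02544·1079·0.1540 = 4.227 m
Minor: ΣK = 12.7; h_m = ΣK·V²/2g = 1.957 m
Total H_L = 4.227 + 1.957 = 6.184 m

H_L ≈ 6.18 m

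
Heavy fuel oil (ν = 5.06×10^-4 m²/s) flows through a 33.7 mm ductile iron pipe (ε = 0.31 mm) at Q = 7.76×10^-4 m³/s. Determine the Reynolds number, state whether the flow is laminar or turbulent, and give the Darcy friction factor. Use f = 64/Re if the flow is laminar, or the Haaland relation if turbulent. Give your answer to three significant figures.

Re ≈ 57.9; laminar; f = 64/Re ≈ 1.10

V = 4Q/(πD²) = 0.8700 m/s
Re = VD/ν = 0.8700·0.0337/5.06×10^-4 = 57.9
Re < 2300 → laminar → f = 64/Re = 1.105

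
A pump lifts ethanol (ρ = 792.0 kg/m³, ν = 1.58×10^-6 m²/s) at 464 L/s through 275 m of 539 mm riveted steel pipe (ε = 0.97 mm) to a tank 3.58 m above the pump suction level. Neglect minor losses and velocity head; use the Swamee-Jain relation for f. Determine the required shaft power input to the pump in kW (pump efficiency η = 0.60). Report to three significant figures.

P_shaft ≈ 36.5 kW

V = 4Q/(πD²) = 2.034 m/s; Re = 6.94×10^5; ε/D = 0.00180; f = 0.02316
h_f = f(L/D)V²/2g = 2.490 m
Total head H = z + h_f = 3.58 + 2.490 = 6.070 m
P_hyd = ρgQH = 792.0·9.81·0.464·6.070 = 21.88 kW
P_shaft = P_hyd/η = 21.88/0.60 = 36.47 kW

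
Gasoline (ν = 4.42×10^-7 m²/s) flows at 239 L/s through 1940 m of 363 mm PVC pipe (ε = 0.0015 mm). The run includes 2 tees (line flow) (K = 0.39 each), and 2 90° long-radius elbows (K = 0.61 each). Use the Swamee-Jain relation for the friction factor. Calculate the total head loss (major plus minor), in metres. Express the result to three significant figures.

H_L ≈ 16.0 m

V = 4Q/(πD²) = 2.309 m/s; V²/2g = 0.2718 m
Re = 1.90×10^6, ε/D = 4.13×10^-6 → f = 0.01061 (Swamee-Jain)
Major: h_f = f(L/D)·V²/2g = 0.01061·5344·0.2718 = 15.41 m
Minor: ΣK = 2.00; h_m = ΣK·V²/2g = 0.5437 m
Total H_L = 15.41 + 0.5437 = 15.95 m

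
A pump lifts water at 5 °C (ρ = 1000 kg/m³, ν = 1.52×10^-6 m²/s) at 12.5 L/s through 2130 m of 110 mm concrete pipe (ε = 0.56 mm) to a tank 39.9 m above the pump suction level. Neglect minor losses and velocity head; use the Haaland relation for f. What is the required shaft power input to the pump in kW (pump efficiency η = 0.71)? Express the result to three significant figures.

P_shaft ≈ 16.2 kW

V = 4Q/(πD²) = 1.315 m/s; Re = 9.52×10^4; ε/D = 0.00509; f = 0.03148
h_f = f(L/D)V²/2g = 53.75 m
Total head H = z + h_f = 39.9 + 53.75 = 93.65 m
P_hyd = ρgQH = 1000·9.81·0.0125·93.65 = 11.48 kW
P_shaft = P_hyd/η = 11.48/0.71 = 16.17 kW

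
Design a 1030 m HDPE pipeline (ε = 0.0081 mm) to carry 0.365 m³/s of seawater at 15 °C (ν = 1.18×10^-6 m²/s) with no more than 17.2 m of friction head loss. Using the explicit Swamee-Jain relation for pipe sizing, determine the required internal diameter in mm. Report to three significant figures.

D ≈ 383 mm

Swamee-Jain (Type III): D = 0.66·[ε^1.25·(LQ²/(gh_f))^4.75 + ν·Q^9.4·(L/(gh_f))^5.2]^0.04
LQ²/(gh_f) = 0.8133; L/(gh_f) = 6.104
Term 1 = ε^1.25·(…)^4.75 = 1.62×10^-7; Term 2 = ν·Q^9.4·(…)^5.2 = 1.10×10^-6
D = 0.66·(1.62×10^-7 + 1.10×10^-6)^0.04 = 0.3834 m = 383 mm
Check: V = 3.16 m/s, Re = 1.03×10^6, f = 0.01206, h_f = 16.5 m ≈ 17.2 m ✓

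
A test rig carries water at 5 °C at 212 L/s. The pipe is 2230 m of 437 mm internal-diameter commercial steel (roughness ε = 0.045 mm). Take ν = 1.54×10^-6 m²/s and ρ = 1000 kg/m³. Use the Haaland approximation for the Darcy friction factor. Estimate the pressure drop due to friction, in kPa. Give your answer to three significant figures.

Δp ≈ 74.8 kPa

V = 4Q/(πD²) = 4·0.212/(π·0.437²) = 1.413 m/s
Re = VD/ν = 1.413·0.437/1.54×10^-6 = 4.01×10^5 → turbulent
ε/D = 0.045/437 = 1.03×10^-4
Haaland: f = 0.01468
h_f = f(L/D)V²/(2g) = 0.01468·(2230/0.437)·1.413²/(2·9.81) = 7.628 m
Δp = ρg·h_f = 1000·9.81·7.628 = 74.83 kPa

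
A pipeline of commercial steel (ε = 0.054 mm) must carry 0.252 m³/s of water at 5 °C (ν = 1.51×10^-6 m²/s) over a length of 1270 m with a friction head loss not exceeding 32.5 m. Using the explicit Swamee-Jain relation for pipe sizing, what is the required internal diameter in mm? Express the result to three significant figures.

D ≈ 318 mm

Swamee-Jain (Type III): D = 0.66·[ε^1.25·(LQ²/(gh_f))^4.75 + ν·Q^9.4·(L/(gh_f))^5.2]^0.04
LQ²/(gh_f) = 0.2530; L/(gh_f) = 3.983
Term 1 = ε^1.25·(…)^4.75 = 6.76×10^-9; Term 2 = ν·Q^9.4·(…)^5.2 = 4.71×10^-9
D = 0.66·(6.76×10^-9 + 4.71×10^-9)^0.04 = 0.3176 m = 318 mm
Check: V = 3.18 m/s, Re = 6.69×10^5, f = 0.01485, h_f = 30.6 m ≈ 32.5 m ✓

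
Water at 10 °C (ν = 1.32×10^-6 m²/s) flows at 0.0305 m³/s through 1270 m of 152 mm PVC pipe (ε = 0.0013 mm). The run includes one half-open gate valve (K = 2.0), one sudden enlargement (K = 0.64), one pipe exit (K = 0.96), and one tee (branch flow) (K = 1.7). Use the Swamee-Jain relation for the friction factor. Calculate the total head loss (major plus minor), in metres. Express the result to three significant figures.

V = 4Q/(πD²) = 1.681 m/s; V²/2g = 0.1440 m
Re = 1.94×10^5, ε/D = 8.55×10^-6 → f = 0.01571 (Swamee-Jain)
Major: h_f = f(L/D)·V²/2g = 0.01571·8355·0.1440 = 18.90 m
Minor: ΣK = 5.30; h_m = ΣK·V²/2g = 0.7632 m
Total H_L = 18.90 + 0.7632 = 19.66 m

H_L ≈ 19.7 m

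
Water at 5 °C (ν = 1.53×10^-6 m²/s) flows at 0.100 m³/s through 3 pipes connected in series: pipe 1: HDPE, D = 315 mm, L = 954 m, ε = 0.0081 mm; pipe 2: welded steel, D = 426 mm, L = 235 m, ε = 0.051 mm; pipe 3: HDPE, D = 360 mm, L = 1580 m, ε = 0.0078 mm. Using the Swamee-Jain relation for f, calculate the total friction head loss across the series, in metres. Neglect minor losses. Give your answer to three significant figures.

Pipe 1: V = 1.283 m/s, Re = 2.64×10^5, ε/D = 2.57×10^-5, f = 0.01500, h_1 = f(L/D)V²/2g = 3.812 m
Pipe 2: V = 0.7016 m/s, Re = 1.95×10^5, ε/D = 1.20×10^-4, f = 0.01660, h_2 = f(L/D)V²/2g = 0.2298 m
Pipe 3: V = 0.9824 m/s, Re = 2.31×10^5, ε/D = 2.17×10^-5, f = 0.01532, h_3 = f(L/D)V²/2g = 3.307 m
Series → Q common, losses add: H = Σh = 7.349 m

H ≈ 7.35 m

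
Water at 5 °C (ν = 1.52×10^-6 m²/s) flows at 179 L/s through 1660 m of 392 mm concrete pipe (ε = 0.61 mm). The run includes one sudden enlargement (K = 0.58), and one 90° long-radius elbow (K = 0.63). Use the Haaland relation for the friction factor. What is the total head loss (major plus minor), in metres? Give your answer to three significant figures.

V = 4Q/(πD²) = 1.483 m/s; V²/2g = 0.1121 m
Re = 3.83×10^5, ε/D = 0.00156 → f = 0.02247 (Haaland)
Major: h_f = f(L/D)·V²/2g = 0.02247·4235·0.1121 = 10.67 m
Minor: ΣK = 1.21; h_m = ΣK·V²/2g = 0.1357 m
Total H_L = 10.67 + 0.1357 = 10.81 m

H_L ≈ 10.8 m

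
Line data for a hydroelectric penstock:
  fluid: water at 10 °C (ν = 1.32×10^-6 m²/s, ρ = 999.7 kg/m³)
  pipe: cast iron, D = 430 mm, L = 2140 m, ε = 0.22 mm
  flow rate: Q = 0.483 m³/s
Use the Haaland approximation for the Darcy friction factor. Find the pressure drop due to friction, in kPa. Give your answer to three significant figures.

Δp ≈ 474 kPa

V = 4Q/(πD²) = 4·0.483/(π·0.430²) = 3.326 m/s
Re = VD/ν = 3.326·0.430/1.32×10^-6 = 1.08×10^6 → turbulent
ε/D = 0.22/430 = 5.12×10^-4
Haaland: f = 0.01722
h_f = f(L/D)V²/(2g) = 0.01722·(2140/0.430)·3.326²/(2·9.81) = 48.32 m
Δp = ρg·h_f = 999.7·9.81·48.32 = 473.9 kPa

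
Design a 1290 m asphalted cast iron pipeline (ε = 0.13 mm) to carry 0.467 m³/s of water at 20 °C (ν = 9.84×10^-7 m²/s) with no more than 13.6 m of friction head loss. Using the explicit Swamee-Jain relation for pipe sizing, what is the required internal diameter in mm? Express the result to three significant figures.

Swamee-Jain (Type III): D = 0.66·[ε^1.25·(LQ²/(gh_f))^4.75 + ν·Q^9.4·(L/(gh_f))^5.2]^0.04
LQ²/(gh_f) = 2.109; L/(gh_f) = 9.669
Term 1 = ε^1.25·(…)^4.75 = 4.80×10^-4; Term 2 = ν·Q^9.4·(…)^5.2 = 1.02×10^-4
D = 0.66·(4.80×10^-4 + 1.02×10^-4)^0.04 = 0.4899 m = 490 mm
Check: V = 2.48 m/s, Re = 1.23×10^6, f = 0.01530, h_f = 12.6 m ≈ 13.6 m ✓

D ≈ 490 mm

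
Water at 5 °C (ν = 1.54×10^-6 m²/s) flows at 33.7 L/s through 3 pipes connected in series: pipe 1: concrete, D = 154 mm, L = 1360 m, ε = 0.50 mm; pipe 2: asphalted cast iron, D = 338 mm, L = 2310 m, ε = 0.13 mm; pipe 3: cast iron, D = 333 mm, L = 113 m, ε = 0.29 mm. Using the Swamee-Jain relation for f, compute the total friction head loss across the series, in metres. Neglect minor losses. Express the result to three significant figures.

H ≈ 41.8 m

Pipe 1: V = 1.809 m/s, Re = 1.81×10^5, ε/D = 0.00325, f = 0.02765, h_1 = f(L/D)V²/2g = 40.74 m
Pipe 2: V = 0.3756 m/s, Re = 8.24×10^4, ε/D = 3.85×10^-4, f = 0.02047, h_2 = f(L/D)V²/2g = 1.006 m
Pipe 3: V = 0.3869 m/s, Re = 8.37×10^4, ε/D = 8.71×10^-4, f = 0.02230, h_3 = f(L/D)V²/2g = 0.05775 m
Series → Q common, losses add: H = Σh = 41.80 m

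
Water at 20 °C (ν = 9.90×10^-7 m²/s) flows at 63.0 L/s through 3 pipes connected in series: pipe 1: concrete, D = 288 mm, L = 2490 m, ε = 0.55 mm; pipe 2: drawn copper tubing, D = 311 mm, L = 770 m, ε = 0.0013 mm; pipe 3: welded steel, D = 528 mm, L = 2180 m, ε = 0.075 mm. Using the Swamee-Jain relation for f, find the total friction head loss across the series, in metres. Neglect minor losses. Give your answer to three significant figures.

Pipe 1: V = 0.9671 m/s, Re = 2.81×10^5, ε/D = 0.00191, f = 0.02395, h_1 = f(L/D)V²/2g = 9.871 m
Pipe 2: V = 0.8293 m/s, Re = 2.61×10^5, ε/D = 4.18×10^-6, f = 0.01481, h_2 = f(L/D)V²/2g = 1.285 m
Pipe 3: V = 0.2877 m/s, Re = 1.53×10^5, ε/D = 1.42×10^-4, f = 0.01740, h_3 = f(L/D)V²/2g = 0.3031 m
Series → Q common, losses add: H = Σh = 11.46 m

H ≈ 11.5 m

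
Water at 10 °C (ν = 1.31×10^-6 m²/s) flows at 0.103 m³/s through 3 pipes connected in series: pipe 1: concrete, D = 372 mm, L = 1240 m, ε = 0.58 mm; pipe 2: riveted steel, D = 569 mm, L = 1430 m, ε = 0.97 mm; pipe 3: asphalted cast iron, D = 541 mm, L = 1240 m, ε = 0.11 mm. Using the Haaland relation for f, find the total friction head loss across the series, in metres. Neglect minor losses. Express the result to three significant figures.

H ≈ 4.36 m

Pipe 1: V = 0.9477 m/s, Re = 2.69×10^5, ε/D = 0.00156, f = 0.02269, h_1 = f(L/D)V²/2g = 3.461 m
Pipe 2: V = 0.4051 m/s, Re = 1.76×10^5, ε/D = 0.00170, f = 0.02349, h_2 = f(L/D)V²/2g = 0.4936 m
Pipe 3: V = 0.4481 m/s, Re = 1.85×10^5, ε/D = 2.03×10^-4, f = 0.01707, h_3 = f(L/D)V²/2g = 0.4004 m
Series → Q common, losses add: H = Σh = 4.355 m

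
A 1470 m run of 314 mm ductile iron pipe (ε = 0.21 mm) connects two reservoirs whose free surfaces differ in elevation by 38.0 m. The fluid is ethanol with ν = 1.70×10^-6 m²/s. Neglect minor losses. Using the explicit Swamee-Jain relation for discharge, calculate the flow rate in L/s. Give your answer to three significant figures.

Q ≈ 227 L/s

Swamee-Jain (Type II): Q = -0.965·√(gD⁵h_f/L)·ln[ε/(3.7D) + √(3.17ν²L/(gD³h_f))]
√(gD⁵h_f/L) = √(9.81·0.314⁵·38.0/1470) = 0.02782
ε/(3.7D) = 1.81×10^-4; √(3.17ν²L/(gD³h_f)) = 3.42×10^-5
Q = -0.965·0.02782·ln(2.149×10^-4) = 0.2267 m³/s
Check: V = 2.93 m/s, Re = 5.41×10^5, f = 0.01870, h_f = 38.3 m ≈ 38.0 m ✓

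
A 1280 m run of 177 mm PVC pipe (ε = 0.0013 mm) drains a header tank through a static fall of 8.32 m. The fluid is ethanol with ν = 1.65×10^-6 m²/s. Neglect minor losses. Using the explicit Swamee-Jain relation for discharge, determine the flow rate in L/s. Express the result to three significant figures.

Swamee-Jain (Type II): Q = -0.965·√(gD⁵h_f/L)·ln[ε/(3.7D) + √(3.17ν²L/(gD³h_f))]
√(gD⁵h_f/L) = √(9.81·0.177⁵·8.32/1280) = 0.003328
ε/(3.7D) = 1.99×10^-6; √(3.17ν²L/(gD³h_f)) = 1.56×10^-4
Q = -0.965·0.003328·ln(1.582×10^-4) = 0.02811 m³/s
Check: V = 1.14 m/s, Re = 1.23×10^5, f = 0.01718, h_f = 8.26 m ≈ 8.32 m ✓

Q ≈ 28.1 L/s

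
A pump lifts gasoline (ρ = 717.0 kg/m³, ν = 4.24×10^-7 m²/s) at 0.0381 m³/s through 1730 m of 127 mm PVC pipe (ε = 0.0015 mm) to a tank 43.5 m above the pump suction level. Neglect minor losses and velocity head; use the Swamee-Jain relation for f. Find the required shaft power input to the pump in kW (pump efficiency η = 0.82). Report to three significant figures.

P_shaft ≈ 39.0 kW

V = 4Q/(πD²) = 3.008 m/s; Re = 9.01×10^5; ε/D = 1.18×10^-5; f = 0.01208
h_f = f(L/D)V²/2g = 75.90 m
Total head H = z + h_f = 43.5 + 75.90 = 119.4 m
P_hyd = ρgQH = 717.0·9.81·0.0381·119.4 = 32.00 kW
P_shaft = P_hyd/η = 32.00/0.82 = 39.02 kW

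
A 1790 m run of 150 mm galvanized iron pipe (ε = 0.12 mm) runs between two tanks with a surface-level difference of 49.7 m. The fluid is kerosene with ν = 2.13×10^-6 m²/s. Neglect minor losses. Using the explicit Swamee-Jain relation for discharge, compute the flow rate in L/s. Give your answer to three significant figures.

Q ≈ 35.0 L/s

Swamee-Jain (Type II): Q = -0.965·√(gD⁵h_f/L)·ln[ε/(3.7D) + √(3.17ν²L/(gD³h_f))]
√(gD⁵h_f/L) = √(9.81·0.150⁵·49.7/1790) = 0.004548
ε/(3.7D) = 2.16×10^-4; √(3.17ν²L/(gD³h_f)) = 1.25×10^-4
Q = -0.965·0.004548·ln(3.413×10^-4) = 0.03503 m³/s
Check: V = 1.98 m/s, Re = 1.40×10^5, f = 0.02094, h_f = 50.1 m ≈ 49.7 m ✓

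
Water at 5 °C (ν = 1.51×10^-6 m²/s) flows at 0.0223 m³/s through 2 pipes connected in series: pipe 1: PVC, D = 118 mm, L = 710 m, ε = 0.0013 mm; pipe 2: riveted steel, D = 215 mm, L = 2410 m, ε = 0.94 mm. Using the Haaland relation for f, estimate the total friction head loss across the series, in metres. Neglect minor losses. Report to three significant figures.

Pipe 1: V = 2.039 m/s, Re = 1.59×10^5, ε/D = 1.10×10^-5, f = 0.01626, h_1 = f(L/D)V²/2g = 20.74 m
Pipe 2: V = 0.6142 m/s, Re = 8.75×10^4, ε/D = 0.00437, f = 0.03028, h_2 = f(L/D)V²/2g = 6.527 m
Series → Q common, losses add: H = Σh = 27.27 m

H ≈ 27.3 m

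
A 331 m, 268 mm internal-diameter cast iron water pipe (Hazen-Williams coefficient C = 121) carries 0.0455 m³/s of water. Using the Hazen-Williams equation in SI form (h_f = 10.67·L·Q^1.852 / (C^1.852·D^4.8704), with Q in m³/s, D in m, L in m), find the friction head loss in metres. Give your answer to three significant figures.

h_f = 10.67·331·0.0455^1.852 / (121^1.852·0.268^4.8704) = 0.9784 m

h_f ≈ 0.978 m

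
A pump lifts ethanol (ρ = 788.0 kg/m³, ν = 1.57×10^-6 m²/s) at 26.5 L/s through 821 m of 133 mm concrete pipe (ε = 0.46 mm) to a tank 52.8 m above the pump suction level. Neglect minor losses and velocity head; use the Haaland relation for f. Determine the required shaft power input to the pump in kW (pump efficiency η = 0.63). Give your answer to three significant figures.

P_shaft ≈ 27.6 kW

V = 4Q/(πD²) = 1.907 m/s; Re = 1.62×10^5; ε/D = 0.00346; f = 0.02797
h_f = f(L/D)V²/2g = 32.02 m
Total head H = z + h_f = 52.8 + 32.02 = 84.82 m
P_hyd = ρgQH = 788.0·9.81·0.0265·84.82 = 17.38 kW
P_shaft = P_hyd/η = 17.38/0.63 = 27.58 kW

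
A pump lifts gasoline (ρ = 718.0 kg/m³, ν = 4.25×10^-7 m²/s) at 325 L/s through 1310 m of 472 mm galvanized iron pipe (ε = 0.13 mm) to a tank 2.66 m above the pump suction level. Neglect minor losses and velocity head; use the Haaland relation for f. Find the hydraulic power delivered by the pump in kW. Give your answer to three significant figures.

P_hyd ≈ 22.9 kW

V = 4Q/(πD²) = 1.857 m/s; Re = 2.06×10^6; ε/D = 2.75×10^-4; f = 0.01504
h_f = f(L/D)V²/2g = 7.340 m
Total head H = z + h_f = 2.66 + 7.340 = 10.00 m
P_hyd = ρgQH = 718.0·9.81·0.325·10.00 = 22.89 kW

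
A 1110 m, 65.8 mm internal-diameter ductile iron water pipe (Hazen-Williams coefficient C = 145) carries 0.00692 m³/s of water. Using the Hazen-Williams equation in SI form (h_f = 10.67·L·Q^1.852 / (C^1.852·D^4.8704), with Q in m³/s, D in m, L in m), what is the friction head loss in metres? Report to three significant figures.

h_f = 10.67·1110·0.00692^1.852 / (145^1.852·0.0658^4.8704) = 67.02 m

h_f ≈ 67.0 m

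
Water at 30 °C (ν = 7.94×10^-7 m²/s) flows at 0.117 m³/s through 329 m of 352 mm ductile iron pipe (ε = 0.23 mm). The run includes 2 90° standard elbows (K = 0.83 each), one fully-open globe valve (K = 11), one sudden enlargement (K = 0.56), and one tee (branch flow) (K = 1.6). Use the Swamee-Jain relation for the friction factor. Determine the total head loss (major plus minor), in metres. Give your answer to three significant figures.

V = 4Q/(πD²) = 1.202 m/s; V²/2g = 0.07368 m
Re = 5.33×10^5, ε/D = 6.53×10^-4 → f = 0.01862 (Swamee-Jain)
Major: h_f = f(L/D)·V²/2g = 0.01862·934.7·0.07368 = 1.282 m
Minor: ΣK = 14.8; h_m = ΣK·V²/2g = 1.092 m
Total H_L = 1.282 + 1.092 = 2.374 m

H_L ≈ 2.37 m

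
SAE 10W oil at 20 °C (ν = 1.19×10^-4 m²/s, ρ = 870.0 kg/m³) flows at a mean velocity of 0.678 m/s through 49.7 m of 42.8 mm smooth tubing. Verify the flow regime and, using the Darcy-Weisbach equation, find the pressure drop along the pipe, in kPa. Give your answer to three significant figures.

Δp ≈ 60.9 kPa

Re = VD/ν = 0.678·0.04280/1.19×10^-4 = 244 → laminar (Re < 2300)
f = 64/Re = 0.2625
h_f = f(L/D)V²/(2g) = 0.2625·(49.7/0.04280)·0.678²/(2·9.81) = 7.140 m
Δp = ρg·h_f = 870.0·9.81·7.140 = 60.94 kPa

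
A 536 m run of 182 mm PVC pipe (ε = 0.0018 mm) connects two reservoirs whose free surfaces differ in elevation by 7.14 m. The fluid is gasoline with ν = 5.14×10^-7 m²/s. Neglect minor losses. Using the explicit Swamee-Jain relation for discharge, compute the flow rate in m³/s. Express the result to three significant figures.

Q ≈ 0.0505 m³/s

Swamee-Jain (Type II): Q = -0.965·√(gD⁵h_f/L)·ln[ε/(3.7D) + √(3.17ν²L/(gD³h_f))]
√(gD⁵h_f/L) = √(9.81·0.182⁵·7.14/536) = 0.005108
ε/(3.7D) = 2.67×10^-6; √(3.17ν²L/(gD³h_f)) = 3.26×10^-5
Q = -0.965·0.005108·ln(3.528×10^-5) = 0.05054 m³/s
Check: V = 1.94 m/s, Re = 6.88×10^5, f = 0.01257, h_f = 7.12 m ≈ 7.14 m ✓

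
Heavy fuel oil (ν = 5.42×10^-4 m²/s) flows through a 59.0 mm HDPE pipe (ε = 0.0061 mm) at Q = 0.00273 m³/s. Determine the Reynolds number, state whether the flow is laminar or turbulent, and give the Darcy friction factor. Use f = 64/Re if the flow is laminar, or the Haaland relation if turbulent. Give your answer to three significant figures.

V = 4Q/(πD²) = 0.9985 m/s
Re = VD/ν = 0.9985·0.0590/5.42×10^-4 = 109
Re < 2300 → laminar → f = 64/Re = 0.5888

Re ≈ 109; laminar; f = 64/Re ≈ 0.589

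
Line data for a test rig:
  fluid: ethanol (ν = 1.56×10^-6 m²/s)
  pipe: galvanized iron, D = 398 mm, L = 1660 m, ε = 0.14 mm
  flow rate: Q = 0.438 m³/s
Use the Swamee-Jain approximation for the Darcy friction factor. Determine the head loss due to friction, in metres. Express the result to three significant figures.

h_f ≈ 42.9 m

V = 4Q/(πD²) = 4·0.438/(π·0.398²) = 3.521 m/s
Re = VD/ν = 3.521·0.398/1.56×10^-6 = 8.98×10^5 → turbulent
ε/D = 0.14/398 = 3.52×10^-4
Swamee-Jain: f = 0.01627
h_f = f(L/D)V²/(2g) = 0.01627·(1660/0.398)·3.521²/(2·9.81) = 42.87 m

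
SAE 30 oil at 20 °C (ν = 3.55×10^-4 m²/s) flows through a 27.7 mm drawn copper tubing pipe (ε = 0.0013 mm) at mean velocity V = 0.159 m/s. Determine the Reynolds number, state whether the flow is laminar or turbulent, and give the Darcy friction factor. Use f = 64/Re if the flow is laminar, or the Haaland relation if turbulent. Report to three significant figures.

Re = VD/ν = 0.1590·0.0277/3.55×10^-4 = 12.4
Re < 2300 → laminar → f = 64/Re = 5.159

Re ≈ 12.4; laminar; f = 64/Re ≈ 5.16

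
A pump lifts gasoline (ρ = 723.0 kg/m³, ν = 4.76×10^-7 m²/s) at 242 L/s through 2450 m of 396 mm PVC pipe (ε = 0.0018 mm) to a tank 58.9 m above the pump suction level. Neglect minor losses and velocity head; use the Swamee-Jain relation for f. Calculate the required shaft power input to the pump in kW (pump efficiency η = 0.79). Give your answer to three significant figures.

P_shaft ≈ 157 kW

V = 4Q/(πD²) = 1.965 m/s; Re = 1.63×10^6; ε/D = 4.55×10^-6; f = 0.01086
h_f = f(L/D)V²/2g = 13.22 m
Total head H = z + h_f = 58.9 + 13.22 = 72.12 m
P_hyd = ρgQH = 723.0·9.81·0.242·72.12 = 123.8 kW
P_shaft = P_hyd/η = 123.8/0.79 = 156.7 kW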